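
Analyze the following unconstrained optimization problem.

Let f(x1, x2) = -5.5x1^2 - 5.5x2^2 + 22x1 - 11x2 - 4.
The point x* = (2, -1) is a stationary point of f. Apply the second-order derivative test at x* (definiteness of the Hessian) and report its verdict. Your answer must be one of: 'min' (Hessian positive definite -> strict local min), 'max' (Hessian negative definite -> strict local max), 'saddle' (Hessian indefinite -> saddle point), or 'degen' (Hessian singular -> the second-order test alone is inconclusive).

Compute the Hessian H = grad^2 f:
  H = [[-11, 0], [0, -11]]
Verify stationarity: grad f(x*) = H x* + g = (0, 0).
Eigenvalues of H: -11, -11.
Both eigenvalues < 0, so H is negative definite -> x* is a strict local max.

max


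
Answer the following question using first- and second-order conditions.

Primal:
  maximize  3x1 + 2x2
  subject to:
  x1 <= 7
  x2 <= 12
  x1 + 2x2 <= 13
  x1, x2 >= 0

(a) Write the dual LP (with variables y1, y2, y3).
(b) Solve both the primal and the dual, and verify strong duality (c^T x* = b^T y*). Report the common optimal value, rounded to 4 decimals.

The standard primal-dual pair for 'max c^T x s.t. A x <= b, x >= 0' is:
  Dual:  min b^T y  s.t.  A^T y >= c,  y >= 0.

So the dual LP is:
  minimize  7y1 + 12y2 + 13y3
  subject to:
    y1 + y3 >= 3
    y2 + 2y3 >= 2
    y1, y2, y3 >= 0

Solving the primal: x* = (7, 3).
  primal value c^T x* = 27.
Solving the dual: y* = (2, 0, 1).
  dual value b^T y* = 27.
Strong duality: c^T x* = b^T y*. Confirmed.

27


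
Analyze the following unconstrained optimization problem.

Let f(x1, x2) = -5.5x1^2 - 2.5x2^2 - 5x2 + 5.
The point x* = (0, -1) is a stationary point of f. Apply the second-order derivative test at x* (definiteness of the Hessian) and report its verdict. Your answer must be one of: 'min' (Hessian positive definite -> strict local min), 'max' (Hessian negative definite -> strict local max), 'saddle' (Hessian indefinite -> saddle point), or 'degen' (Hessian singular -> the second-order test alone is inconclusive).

Compute the Hessian H = grad^2 f:
  H = [[-11, 0], [0, -5]]
Verify stationarity: grad f(x*) = H x* + g = (0, 0).
Eigenvalues of H: -11, -5.
Both eigenvalues < 0, so H is negative definite -> x* is a strict local max.

max


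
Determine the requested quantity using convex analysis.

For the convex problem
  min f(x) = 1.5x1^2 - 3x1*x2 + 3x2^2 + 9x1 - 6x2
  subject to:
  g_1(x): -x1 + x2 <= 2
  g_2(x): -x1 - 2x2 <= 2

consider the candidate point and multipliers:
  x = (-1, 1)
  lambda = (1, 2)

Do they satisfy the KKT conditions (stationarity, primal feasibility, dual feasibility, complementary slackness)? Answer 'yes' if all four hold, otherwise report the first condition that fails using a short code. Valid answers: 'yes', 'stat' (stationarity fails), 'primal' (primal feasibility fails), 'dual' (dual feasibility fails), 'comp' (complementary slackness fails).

Gradient of f: grad f(x) = Q x + c = (3, 3)
Constraint values g_i(x) = a_i^T x - b_i:
  g_1((-1, 1)) = 0
  g_2((-1, 1)) = -3
Stationarity residual: grad f(x) + sum_i lambda_i a_i = (0, 0)
  -> stationarity OK
Primal feasibility (all g_i <= 0): OK
Dual feasibility (all lambda_i >= 0): OK
Complementary slackness (lambda_i * g_i(x) = 0 for all i): FAILS

Verdict: the first failing condition is complementary_slackness -> comp.

comp


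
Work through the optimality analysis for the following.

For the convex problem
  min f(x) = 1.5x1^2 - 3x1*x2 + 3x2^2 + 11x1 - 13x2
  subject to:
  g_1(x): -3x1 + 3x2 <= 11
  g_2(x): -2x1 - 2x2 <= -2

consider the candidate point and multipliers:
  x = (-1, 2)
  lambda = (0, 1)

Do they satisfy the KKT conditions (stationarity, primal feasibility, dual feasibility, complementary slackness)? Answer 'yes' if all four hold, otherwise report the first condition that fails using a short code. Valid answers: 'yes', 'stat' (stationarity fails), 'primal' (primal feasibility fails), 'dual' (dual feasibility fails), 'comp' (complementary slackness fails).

Gradient of f: grad f(x) = Q x + c = (2, 2)
Constraint values g_i(x) = a_i^T x - b_i:
  g_1((-1, 2)) = -2
  g_2((-1, 2)) = 0
Stationarity residual: grad f(x) + sum_i lambda_i a_i = (0, 0)
  -> stationarity OK
Primal feasibility (all g_i <= 0): OK
Dual feasibility (all lambda_i >= 0): OK
Complementary slackness (lambda_i * g_i(x) = 0 for all i): OK

Verdict: yes, KKT holds.

yes


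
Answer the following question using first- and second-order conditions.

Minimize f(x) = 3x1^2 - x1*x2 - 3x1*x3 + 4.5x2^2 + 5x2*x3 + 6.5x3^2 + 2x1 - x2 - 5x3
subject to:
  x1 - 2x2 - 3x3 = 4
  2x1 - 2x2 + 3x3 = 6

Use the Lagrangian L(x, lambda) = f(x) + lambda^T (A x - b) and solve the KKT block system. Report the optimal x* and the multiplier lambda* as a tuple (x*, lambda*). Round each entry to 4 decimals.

Form the Lagrangian:
  L(x, lambda) = (1/2) x^T Q x + c^T x + lambda^T (A x - b)
Stationarity (grad_x L = 0): Q x + c + A^T lambda = 0.
Primal feasibility: A x = b.

This gives the KKT block system:
  [ Q   A^T ] [ x     ]   [-c ]
  [ A    0  ] [ lambda ] = [ b ]

Solving the linear system:
  x*      = (1.1041, -1.6719, 0.1493)
  lambda* = (-6.5564, -1.6461)
  f(x*)   = 19.6177

x* = (1.1041, -1.6719, 0.1493), lambda* = (-6.5564, -1.6461)


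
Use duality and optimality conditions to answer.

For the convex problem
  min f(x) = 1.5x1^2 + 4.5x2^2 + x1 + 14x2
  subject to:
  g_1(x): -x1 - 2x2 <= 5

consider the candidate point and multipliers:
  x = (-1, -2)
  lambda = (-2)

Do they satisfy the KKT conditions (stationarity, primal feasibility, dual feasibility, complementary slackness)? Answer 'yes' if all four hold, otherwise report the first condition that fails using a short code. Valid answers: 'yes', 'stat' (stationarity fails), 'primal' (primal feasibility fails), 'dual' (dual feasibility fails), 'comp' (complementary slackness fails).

Gradient of f: grad f(x) = Q x + c = (-2, -4)
Constraint values g_i(x) = a_i^T x - b_i:
  g_1((-1, -2)) = 0
Stationarity residual: grad f(x) + sum_i lambda_i a_i = (0, 0)
  -> stationarity OK
Primal feasibility (all g_i <= 0): OK
Dual feasibility (all lambda_i >= 0): FAILS
Complementary slackness (lambda_i * g_i(x) = 0 for all i): OK

Verdict: the first failing condition is dual_feasibility -> dual.

dual


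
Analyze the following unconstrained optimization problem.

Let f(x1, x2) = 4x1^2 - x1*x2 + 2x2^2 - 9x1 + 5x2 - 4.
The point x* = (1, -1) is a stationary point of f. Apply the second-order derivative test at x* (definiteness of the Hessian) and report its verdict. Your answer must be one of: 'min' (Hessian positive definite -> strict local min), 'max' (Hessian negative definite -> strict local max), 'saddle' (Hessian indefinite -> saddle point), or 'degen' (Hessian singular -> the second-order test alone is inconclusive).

Compute the Hessian H = grad^2 f:
  H = [[8, -1], [-1, 4]]
Verify stationarity: grad f(x*) = H x* + g = (0, 0).
Eigenvalues of H: 3.7639, 8.2361.
Both eigenvalues > 0, so H is positive definite -> x* is a strict local min.

min


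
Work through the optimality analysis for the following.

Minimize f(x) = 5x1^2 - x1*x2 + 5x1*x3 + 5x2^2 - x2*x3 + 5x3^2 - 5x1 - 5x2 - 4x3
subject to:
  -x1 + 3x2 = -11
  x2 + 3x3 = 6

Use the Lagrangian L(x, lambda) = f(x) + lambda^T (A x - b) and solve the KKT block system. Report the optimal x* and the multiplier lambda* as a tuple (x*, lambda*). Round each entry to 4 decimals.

Form the Lagrangian:
  L(x, lambda) = (1/2) x^T Q x + c^T x + lambda^T (A x - b)
Stationarity (grad_x L = 0): Q x + c + A^T lambda = 0.
Primal feasibility: A x = b.

This gives the KKT block system:
  [ Q   A^T ] [ x     ]   [-c ]
  [ A    0  ] [ lambda ] = [ b ]

Solving the linear system:
  x*      = (0.3912, -3.5363, 3.1788)
  lambda* = (18.342, -11.0933)
  f(x*)   = 135.6658

x* = (0.3912, -3.5363, 3.1788), lambda* = (18.342, -11.0933)


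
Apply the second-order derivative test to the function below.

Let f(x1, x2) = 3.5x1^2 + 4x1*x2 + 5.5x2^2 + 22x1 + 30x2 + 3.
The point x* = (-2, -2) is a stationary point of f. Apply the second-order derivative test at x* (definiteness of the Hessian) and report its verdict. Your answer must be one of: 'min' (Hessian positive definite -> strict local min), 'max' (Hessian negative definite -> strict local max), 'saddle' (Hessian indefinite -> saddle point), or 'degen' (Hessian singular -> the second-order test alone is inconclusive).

Compute the Hessian H = grad^2 f:
  H = [[7, 4], [4, 11]]
Verify stationarity: grad f(x*) = H x* + g = (0, 0).
Eigenvalues of H: 4.5279, 13.4721.
Both eigenvalues > 0, so H is positive definite -> x* is a strict local min.

min


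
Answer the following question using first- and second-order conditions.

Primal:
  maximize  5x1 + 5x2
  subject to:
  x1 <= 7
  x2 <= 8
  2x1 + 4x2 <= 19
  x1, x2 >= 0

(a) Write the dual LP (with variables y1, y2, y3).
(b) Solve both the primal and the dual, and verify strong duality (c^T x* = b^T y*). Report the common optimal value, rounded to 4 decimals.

The standard primal-dual pair for 'max c^T x s.t. A x <= b, x >= 0' is:
  Dual:  min b^T y  s.t.  A^T y >= c,  y >= 0.

So the dual LP is:
  minimize  7y1 + 8y2 + 19y3
  subject to:
    y1 + 2y3 >= 5
    y2 + 4y3 >= 5
    y1, y2, y3 >= 0

Solving the primal: x* = (7, 1.25).
  primal value c^T x* = 41.25.
Solving the dual: y* = (2.5, 0, 1.25).
  dual value b^T y* = 41.25.
Strong duality: c^T x* = b^T y*. Confirmed.

41.25


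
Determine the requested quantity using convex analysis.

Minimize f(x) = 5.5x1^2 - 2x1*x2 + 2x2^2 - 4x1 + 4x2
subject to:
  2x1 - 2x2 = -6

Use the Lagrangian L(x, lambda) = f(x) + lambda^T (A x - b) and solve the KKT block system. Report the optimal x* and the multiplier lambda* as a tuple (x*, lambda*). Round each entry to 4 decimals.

Form the Lagrangian:
  L(x, lambda) = (1/2) x^T Q x + c^T x + lambda^T (A x - b)
Stationarity (grad_x L = 0): Q x + c + A^T lambda = 0.
Primal feasibility: A x = b.

This gives the KKT block system:
  [ Q   A^T ] [ x     ]   [-c ]
  [ A    0  ] [ lambda ] = [ b ]

Solving the linear system:
  x*      = (-0.5455, 2.4545)
  lambda* = (7.4545)
  f(x*)   = 28.3636

x* = (-0.5455, 2.4545), lambda* = (7.4545)


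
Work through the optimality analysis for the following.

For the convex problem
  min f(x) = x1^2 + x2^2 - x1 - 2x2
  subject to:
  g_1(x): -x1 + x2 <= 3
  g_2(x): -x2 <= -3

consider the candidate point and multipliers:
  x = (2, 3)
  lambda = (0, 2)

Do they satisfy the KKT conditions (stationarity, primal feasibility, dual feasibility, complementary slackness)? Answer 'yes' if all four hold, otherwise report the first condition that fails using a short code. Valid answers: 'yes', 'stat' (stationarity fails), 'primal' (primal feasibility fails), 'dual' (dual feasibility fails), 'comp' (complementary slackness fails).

Gradient of f: grad f(x) = Q x + c = (3, 4)
Constraint values g_i(x) = a_i^T x - b_i:
  g_1((2, 3)) = -2
  g_2((2, 3)) = 0
Stationarity residual: grad f(x) + sum_i lambda_i a_i = (3, 2)
  -> stationarity FAILS
Primal feasibility (all g_i <= 0): OK
Dual feasibility (all lambda_i >= 0): OK
Complementary slackness (lambda_i * g_i(x) = 0 for all i): OK

Verdict: the first failing condition is stationarity -> stat.

stat


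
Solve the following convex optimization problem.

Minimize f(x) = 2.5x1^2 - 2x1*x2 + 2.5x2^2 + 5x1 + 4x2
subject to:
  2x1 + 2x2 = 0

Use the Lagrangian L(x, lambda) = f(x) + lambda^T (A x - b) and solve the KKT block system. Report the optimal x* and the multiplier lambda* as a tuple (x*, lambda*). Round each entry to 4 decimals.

Form the Lagrangian:
  L(x, lambda) = (1/2) x^T Q x + c^T x + lambda^T (A x - b)
Stationarity (grad_x L = 0): Q x + c + A^T lambda = 0.
Primal feasibility: A x = b.

This gives the KKT block system:
  [ Q   A^T ] [ x     ]   [-c ]
  [ A    0  ] [ lambda ] = [ b ]

Solving the linear system:
  x*      = (-0.0714, 0.0714)
  lambda* = (-2.25)
  f(x*)   = -0.0357

x* = (-0.0714, 0.0714), lambda* = (-2.25)


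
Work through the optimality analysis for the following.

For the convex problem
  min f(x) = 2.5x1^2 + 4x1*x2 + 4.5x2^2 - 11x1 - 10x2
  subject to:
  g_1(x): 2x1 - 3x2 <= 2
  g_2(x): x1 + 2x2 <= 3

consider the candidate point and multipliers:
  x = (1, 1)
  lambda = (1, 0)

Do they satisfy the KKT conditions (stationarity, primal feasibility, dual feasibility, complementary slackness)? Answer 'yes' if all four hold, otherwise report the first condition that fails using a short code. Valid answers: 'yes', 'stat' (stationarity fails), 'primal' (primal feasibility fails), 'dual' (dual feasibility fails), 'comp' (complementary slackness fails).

Gradient of f: grad f(x) = Q x + c = (-2, 3)
Constraint values g_i(x) = a_i^T x - b_i:
  g_1((1, 1)) = -3
  g_2((1, 1)) = 0
Stationarity residual: grad f(x) + sum_i lambda_i a_i = (0, 0)
  -> stationarity OK
Primal feasibility (all g_i <= 0): OK
Dual feasibility (all lambda_i >= 0): OK
Complementary slackness (lambda_i * g_i(x) = 0 for all i): FAILS

Verdict: the first failing condition is complementary_slackness -> comp.

comp


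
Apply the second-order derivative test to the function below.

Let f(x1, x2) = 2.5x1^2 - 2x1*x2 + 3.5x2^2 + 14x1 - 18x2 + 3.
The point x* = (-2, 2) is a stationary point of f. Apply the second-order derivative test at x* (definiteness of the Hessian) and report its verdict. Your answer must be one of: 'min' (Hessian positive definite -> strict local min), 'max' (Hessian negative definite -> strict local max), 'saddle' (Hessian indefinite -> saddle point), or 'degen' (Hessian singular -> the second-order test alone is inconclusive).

Compute the Hessian H = grad^2 f:
  H = [[5, -2], [-2, 7]]
Verify stationarity: grad f(x*) = H x* + g = (0, 0).
Eigenvalues of H: 3.7639, 8.2361.
Both eigenvalues > 0, so H is positive definite -> x* is a strict local min.

min


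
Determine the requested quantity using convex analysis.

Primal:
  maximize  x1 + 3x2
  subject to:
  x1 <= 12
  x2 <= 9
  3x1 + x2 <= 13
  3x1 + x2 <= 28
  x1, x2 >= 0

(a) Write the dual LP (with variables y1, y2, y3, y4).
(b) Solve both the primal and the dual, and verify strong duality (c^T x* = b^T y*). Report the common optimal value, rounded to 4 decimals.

The standard primal-dual pair for 'max c^T x s.t. A x <= b, x >= 0' is:
  Dual:  min b^T y  s.t.  A^T y >= c,  y >= 0.

So the dual LP is:
  minimize  12y1 + 9y2 + 13y3 + 28y4
  subject to:
    y1 + 3y3 + 3y4 >= 1
    y2 + y3 + y4 >= 3
    y1, y2, y3, y4 >= 0

Solving the primal: x* = (1.3333, 9).
  primal value c^T x* = 28.3333.
Solving the dual: y* = (0, 2.6667, 0.3333, 0).
  dual value b^T y* = 28.3333.
Strong duality: c^T x* = b^T y*. Confirmed.

28.3333


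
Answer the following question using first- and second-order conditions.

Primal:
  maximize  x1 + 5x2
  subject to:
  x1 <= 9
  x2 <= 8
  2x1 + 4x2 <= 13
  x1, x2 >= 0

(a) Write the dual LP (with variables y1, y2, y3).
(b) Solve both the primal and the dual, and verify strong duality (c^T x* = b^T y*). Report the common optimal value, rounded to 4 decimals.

The standard primal-dual pair for 'max c^T x s.t. A x <= b, x >= 0' is:
  Dual:  min b^T y  s.t.  A^T y >= c,  y >= 0.

So the dual LP is:
  minimize  9y1 + 8y2 + 13y3
  subject to:
    y1 + 2y3 >= 1
    y2 + 4y3 >= 5
    y1, y2, y3 >= 0

Solving the primal: x* = (0, 3.25).
  primal value c^T x* = 16.25.
Solving the dual: y* = (0, 0, 1.25).
  dual value b^T y* = 16.25.
Strong duality: c^T x* = b^T y*. Confirmed.

16.25


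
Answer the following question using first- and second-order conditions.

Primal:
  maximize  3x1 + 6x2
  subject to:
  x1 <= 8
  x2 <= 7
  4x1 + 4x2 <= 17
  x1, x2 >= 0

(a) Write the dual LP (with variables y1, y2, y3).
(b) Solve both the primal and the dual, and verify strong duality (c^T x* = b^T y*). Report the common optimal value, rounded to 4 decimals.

The standard primal-dual pair for 'max c^T x s.t. A x <= b, x >= 0' is:
  Dual:  min b^T y  s.t.  A^T y >= c,  y >= 0.

So the dual LP is:
  minimize  8y1 + 7y2 + 17y3
  subject to:
    y1 + 4y3 >= 3
    y2 + 4y3 >= 6
    y1, y2, y3 >= 0

Solving the primal: x* = (0, 4.25).
  primal value c^T x* = 25.5.
Solving the dual: y* = (0, 0, 1.5).
  dual value b^T y* = 25.5.
Strong duality: c^T x* = b^T y*. Confirmed.

25.5


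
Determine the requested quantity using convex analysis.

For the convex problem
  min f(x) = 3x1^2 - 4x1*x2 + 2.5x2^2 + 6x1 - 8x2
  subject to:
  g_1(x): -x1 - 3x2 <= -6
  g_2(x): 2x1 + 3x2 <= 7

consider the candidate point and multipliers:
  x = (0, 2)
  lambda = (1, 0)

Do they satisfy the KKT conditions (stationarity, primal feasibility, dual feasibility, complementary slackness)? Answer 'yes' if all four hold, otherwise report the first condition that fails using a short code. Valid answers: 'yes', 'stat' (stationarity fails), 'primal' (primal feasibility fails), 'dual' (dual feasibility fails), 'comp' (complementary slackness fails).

Gradient of f: grad f(x) = Q x + c = (-2, 2)
Constraint values g_i(x) = a_i^T x - b_i:
  g_1((0, 2)) = 0
  g_2((0, 2)) = -1
Stationarity residual: grad f(x) + sum_i lambda_i a_i = (-3, -1)
  -> stationarity FAILS
Primal feasibility (all g_i <= 0): OK
Dual feasibility (all lambda_i >= 0): OK
Complementary slackness (lambda_i * g_i(x) = 0 for all i): OK

Verdict: the first failing condition is stationarity -> stat.

stat


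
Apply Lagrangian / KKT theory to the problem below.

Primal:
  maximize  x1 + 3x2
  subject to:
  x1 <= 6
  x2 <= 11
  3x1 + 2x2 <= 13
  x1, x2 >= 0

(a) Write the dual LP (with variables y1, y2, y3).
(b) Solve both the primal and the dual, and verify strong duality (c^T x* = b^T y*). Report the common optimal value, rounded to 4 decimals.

The standard primal-dual pair for 'max c^T x s.t. A x <= b, x >= 0' is:
  Dual:  min b^T y  s.t.  A^T y >= c,  y >= 0.

So the dual LP is:
  minimize  6y1 + 11y2 + 13y3
  subject to:
    y1 + 3y3 >= 1
    y2 + 2y3 >= 3
    y1, y2, y3 >= 0

Solving the primal: x* = (0, 6.5).
  primal value c^T x* = 19.5.
Solving the dual: y* = (0, 0, 1.5).
  dual value b^T y* = 19.5.
Strong duality: c^T x* = b^T y*. Confirmed.

19.5


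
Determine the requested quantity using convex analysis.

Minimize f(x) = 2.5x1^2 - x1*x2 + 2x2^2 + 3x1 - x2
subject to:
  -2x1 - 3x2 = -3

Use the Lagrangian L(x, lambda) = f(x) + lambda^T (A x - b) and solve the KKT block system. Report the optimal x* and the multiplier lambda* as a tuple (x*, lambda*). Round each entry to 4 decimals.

Form the Lagrangian:
  L(x, lambda) = (1/2) x^T Q x + c^T x + lambda^T (A x - b)
Stationarity (grad_x L = 0): Q x + c + A^T lambda = 0.
Primal feasibility: A x = b.

This gives the KKT block system:
  [ Q   A^T ] [ x     ]   [-c ]
  [ A    0  ] [ lambda ] = [ b ]

Solving the linear system:
  x*      = (0, 1)
  lambda* = (1)
  f(x*)   = 1

x* = (0, 1), lambda* = (1)


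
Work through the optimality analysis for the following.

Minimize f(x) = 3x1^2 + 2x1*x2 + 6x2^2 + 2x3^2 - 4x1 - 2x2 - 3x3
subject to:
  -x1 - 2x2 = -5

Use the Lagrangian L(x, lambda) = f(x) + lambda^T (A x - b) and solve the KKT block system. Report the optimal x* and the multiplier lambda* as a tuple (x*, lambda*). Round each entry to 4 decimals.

Form the Lagrangian:
  L(x, lambda) = (1/2) x^T Q x + c^T x + lambda^T (A x - b)
Stationarity (grad_x L = 0): Q x + c + A^T lambda = 0.
Primal feasibility: A x = b.

This gives the KKT block system:
  [ Q   A^T ] [ x     ]   [-c ]
  [ A    0  ] [ lambda ] = [ b ]

Solving the linear system:
  x*      = (1.8571, 1.5714, 0.75)
  lambda* = (10.2857)
  f(x*)   = 19.3036

x* = (1.8571, 1.5714, 0.75), lambda* = (10.2857)


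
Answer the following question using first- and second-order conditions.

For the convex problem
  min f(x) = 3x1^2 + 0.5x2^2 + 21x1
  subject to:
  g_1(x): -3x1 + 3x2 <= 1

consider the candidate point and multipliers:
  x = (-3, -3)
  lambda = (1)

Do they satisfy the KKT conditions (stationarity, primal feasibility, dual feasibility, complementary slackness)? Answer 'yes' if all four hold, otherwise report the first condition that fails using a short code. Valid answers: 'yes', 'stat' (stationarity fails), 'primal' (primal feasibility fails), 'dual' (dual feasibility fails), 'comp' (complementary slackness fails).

Gradient of f: grad f(x) = Q x + c = (3, -3)
Constraint values g_i(x) = a_i^T x - b_i:
  g_1((-3, -3)) = -1
Stationarity residual: grad f(x) + sum_i lambda_i a_i = (0, 0)
  -> stationarity OK
Primal feasibility (all g_i <= 0): OK
Dual feasibility (all lambda_i >= 0): OK
Complementary slackness (lambda_i * g_i(x) = 0 for all i): FAILS

Verdict: the first failing condition is complementary_slackness -> comp.

comp


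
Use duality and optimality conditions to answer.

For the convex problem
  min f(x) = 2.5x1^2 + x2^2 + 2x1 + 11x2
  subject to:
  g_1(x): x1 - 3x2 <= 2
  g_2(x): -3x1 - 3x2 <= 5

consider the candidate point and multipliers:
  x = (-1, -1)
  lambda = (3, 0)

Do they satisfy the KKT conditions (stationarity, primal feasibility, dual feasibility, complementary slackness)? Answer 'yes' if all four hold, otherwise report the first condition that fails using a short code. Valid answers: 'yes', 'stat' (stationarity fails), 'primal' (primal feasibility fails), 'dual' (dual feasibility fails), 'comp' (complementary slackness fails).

Gradient of f: grad f(x) = Q x + c = (-3, 9)
Constraint values g_i(x) = a_i^T x - b_i:
  g_1((-1, -1)) = 0
  g_2((-1, -1)) = 1
Stationarity residual: grad f(x) + sum_i lambda_i a_i = (0, 0)
  -> stationarity OK
Primal feasibility (all g_i <= 0): FAILS
Dual feasibility (all lambda_i >= 0): OK
Complementary slackness (lambda_i * g_i(x) = 0 for all i): OK

Verdict: the first failing condition is primal_feasibility -> primal.

primal


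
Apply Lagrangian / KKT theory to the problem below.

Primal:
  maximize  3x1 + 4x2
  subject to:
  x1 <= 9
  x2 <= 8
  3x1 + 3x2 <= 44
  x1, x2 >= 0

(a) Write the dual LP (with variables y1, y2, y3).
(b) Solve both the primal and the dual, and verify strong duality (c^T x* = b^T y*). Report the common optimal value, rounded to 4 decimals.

The standard primal-dual pair for 'max c^T x s.t. A x <= b, x >= 0' is:
  Dual:  min b^T y  s.t.  A^T y >= c,  y >= 0.

So the dual LP is:
  minimize  9y1 + 8y2 + 44y3
  subject to:
    y1 + 3y3 >= 3
    y2 + 3y3 >= 4
    y1, y2, y3 >= 0

Solving the primal: x* = (6.6667, 8).
  primal value c^T x* = 52.
Solving the dual: y* = (0, 1, 1).
  dual value b^T y* = 52.
Strong duality: c^T x* = b^T y*. Confirmed.

52


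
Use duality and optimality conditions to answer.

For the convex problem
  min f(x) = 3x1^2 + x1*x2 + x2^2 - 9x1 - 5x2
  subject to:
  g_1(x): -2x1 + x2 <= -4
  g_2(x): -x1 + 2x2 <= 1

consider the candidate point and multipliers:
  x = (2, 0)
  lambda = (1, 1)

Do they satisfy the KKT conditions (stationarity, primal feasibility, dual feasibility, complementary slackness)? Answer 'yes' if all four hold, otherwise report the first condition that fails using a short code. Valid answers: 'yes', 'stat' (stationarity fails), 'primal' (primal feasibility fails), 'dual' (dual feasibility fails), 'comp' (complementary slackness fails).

Gradient of f: grad f(x) = Q x + c = (3, -3)
Constraint values g_i(x) = a_i^T x - b_i:
  g_1((2, 0)) = 0
  g_2((2, 0)) = -3
Stationarity residual: grad f(x) + sum_i lambda_i a_i = (0, 0)
  -> stationarity OK
Primal feasibility (all g_i <= 0): OK
Dual feasibility (all lambda_i >= 0): OK
Complementary slackness (lambda_i * g_i(x) = 0 for all i): FAILS

Verdict: the first failing condition is complementary_slackness -> comp.

comp


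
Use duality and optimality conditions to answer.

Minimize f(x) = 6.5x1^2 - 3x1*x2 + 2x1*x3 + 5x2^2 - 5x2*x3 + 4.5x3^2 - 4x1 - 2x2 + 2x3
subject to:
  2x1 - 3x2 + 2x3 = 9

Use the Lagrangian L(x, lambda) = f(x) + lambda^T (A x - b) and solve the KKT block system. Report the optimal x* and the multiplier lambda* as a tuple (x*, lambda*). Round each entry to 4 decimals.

Form the Lagrangian:
  L(x, lambda) = (1/2) x^T Q x + c^T x + lambda^T (A x - b)
Stationarity (grad_x L = 0): Q x + c + A^T lambda = 0.
Primal feasibility: A x = b.

This gives the KKT block system:
  [ Q   A^T ] [ x     ]   [-c ]
  [ A    0  ] [ lambda ] = [ b ]

Solving the linear system:
  x*      = (1.178, -1.9172, 0.4462)
  lambda* = (-8.979)
  f(x*)   = 40.4129

x* = (1.178, -1.9172, 0.4462), lambda* = (-8.979)


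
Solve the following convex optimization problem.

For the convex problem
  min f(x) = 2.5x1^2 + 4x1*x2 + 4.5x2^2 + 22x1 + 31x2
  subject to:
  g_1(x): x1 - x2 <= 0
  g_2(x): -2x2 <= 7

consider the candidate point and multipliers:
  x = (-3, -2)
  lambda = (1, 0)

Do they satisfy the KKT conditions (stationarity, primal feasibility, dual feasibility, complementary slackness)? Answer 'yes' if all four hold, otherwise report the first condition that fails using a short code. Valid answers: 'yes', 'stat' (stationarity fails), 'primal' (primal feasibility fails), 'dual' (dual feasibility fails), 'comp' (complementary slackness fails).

Gradient of f: grad f(x) = Q x + c = (-1, 1)
Constraint values g_i(x) = a_i^T x - b_i:
  g_1((-3, -2)) = -1
  g_2((-3, -2)) = -3
Stationarity residual: grad f(x) + sum_i lambda_i a_i = (0, 0)
  -> stationarity OK
Primal feasibility (all g_i <= 0): OK
Dual feasibility (all lambda_i >= 0): OK
Complementary slackness (lambda_i * g_i(x) = 0 for all i): FAILS

Verdict: the first failing condition is complementary_slackness -> comp.

comp


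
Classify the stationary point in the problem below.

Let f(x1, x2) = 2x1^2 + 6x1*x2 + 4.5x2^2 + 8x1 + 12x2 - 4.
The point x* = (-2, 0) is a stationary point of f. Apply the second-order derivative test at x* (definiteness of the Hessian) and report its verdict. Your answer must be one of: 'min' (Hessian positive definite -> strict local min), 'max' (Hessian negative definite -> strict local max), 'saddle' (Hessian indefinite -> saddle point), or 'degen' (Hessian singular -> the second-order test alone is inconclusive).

Compute the Hessian H = grad^2 f:
  H = [[4, 6], [6, 9]]
Verify stationarity: grad f(x*) = H x* + g = (0, 0).
Eigenvalues of H: 0, 13.
H has a zero eigenvalue (singular; positive semidefinite but not definite), so H is neither positive definite, negative definite, nor indefinite. The second-order test alone is inconclusive -> degen.
(Indeed, f is constant along the null direction of H through x*, so x* is not a strict local extremum.)

degen


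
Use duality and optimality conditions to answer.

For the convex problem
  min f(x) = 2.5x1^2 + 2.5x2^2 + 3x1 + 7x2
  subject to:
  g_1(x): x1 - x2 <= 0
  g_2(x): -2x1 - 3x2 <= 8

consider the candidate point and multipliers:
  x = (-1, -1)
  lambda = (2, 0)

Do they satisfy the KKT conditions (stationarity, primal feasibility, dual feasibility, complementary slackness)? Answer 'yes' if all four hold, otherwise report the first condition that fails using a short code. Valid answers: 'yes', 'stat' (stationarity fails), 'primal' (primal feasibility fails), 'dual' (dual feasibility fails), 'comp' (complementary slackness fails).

Gradient of f: grad f(x) = Q x + c = (-2, 2)
Constraint values g_i(x) = a_i^T x - b_i:
  g_1((-1, -1)) = 0
  g_2((-1, -1)) = -3
Stationarity residual: grad f(x) + sum_i lambda_i a_i = (0, 0)
  -> stationarity OK
Primal feasibility (all g_i <= 0): OK
Dual feasibility (all lambda_i >= 0): OK
Complementary slackness (lambda_i * g_i(x) = 0 for all i): OK

Verdict: yes, KKT holds.

yes


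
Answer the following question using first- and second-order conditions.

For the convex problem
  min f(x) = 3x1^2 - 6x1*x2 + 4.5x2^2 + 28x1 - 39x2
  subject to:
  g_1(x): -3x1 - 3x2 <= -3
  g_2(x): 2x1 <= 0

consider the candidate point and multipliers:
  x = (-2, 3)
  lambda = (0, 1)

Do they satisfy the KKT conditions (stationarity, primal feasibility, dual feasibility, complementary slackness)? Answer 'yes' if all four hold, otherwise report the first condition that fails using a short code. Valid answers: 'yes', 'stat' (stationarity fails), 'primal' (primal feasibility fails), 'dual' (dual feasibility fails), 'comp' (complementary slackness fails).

Gradient of f: grad f(x) = Q x + c = (-2, 0)
Constraint values g_i(x) = a_i^T x - b_i:
  g_1((-2, 3)) = 0
  g_2((-2, 3)) = -4
Stationarity residual: grad f(x) + sum_i lambda_i a_i = (0, 0)
  -> stationarity OK
Primal feasibility (all g_i <= 0): OK
Dual feasibility (all lambda_i >= 0): OK
Complementary slackness (lambda_i * g_i(x) = 0 for all i): FAILS

Verdict: the first failing condition is complementary_slackness -> comp.

comp


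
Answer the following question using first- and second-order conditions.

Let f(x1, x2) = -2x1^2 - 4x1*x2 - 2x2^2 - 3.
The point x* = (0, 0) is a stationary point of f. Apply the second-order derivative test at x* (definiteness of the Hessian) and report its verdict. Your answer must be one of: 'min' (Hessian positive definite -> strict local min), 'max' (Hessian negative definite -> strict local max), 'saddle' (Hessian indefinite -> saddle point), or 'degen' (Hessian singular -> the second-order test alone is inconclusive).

Compute the Hessian H = grad^2 f:
  H = [[-4, -4], [-4, -4]]
Verify stationarity: grad f(x*) = H x* + g = (0, 0).
Eigenvalues of H: -8, 0.
H has a zero eigenvalue (singular; negative semidefinite but not definite), so H is neither positive definite, negative definite, nor indefinite. The second-order test alone is inconclusive -> degen.
(Indeed, f is constant along the null direction of H through x*, so x* is not a strict local extremum.)

degen


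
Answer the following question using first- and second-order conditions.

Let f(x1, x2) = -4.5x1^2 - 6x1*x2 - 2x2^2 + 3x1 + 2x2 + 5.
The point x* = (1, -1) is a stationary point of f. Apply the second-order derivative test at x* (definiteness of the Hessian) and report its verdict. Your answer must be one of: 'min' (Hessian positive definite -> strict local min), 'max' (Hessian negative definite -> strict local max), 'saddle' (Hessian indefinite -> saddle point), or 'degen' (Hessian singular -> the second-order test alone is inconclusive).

Compute the Hessian H = grad^2 f:
  H = [[-9, -6], [-6, -4]]
Verify stationarity: grad f(x*) = H x* + g = (0, 0).
Eigenvalues of H: -13, 0.
H has a zero eigenvalue (singular; negative semidefinite but not definite), so H is neither positive definite, negative definite, nor indefinite. The second-order test alone is inconclusive -> degen.
(Indeed, f is constant along the null direction of H through x*, so x* is not a strict local extremum.)

degen


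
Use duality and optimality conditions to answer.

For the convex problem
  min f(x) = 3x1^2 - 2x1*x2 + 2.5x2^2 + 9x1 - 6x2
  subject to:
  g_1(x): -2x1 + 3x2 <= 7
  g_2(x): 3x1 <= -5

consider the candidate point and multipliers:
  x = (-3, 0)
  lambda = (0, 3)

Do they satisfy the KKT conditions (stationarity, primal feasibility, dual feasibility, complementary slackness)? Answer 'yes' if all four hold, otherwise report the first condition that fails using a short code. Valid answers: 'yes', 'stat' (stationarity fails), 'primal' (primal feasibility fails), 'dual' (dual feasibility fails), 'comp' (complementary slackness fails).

Gradient of f: grad f(x) = Q x + c = (-9, 0)
Constraint values g_i(x) = a_i^T x - b_i:
  g_1((-3, 0)) = -1
  g_2((-3, 0)) = -4
Stationarity residual: grad f(x) + sum_i lambda_i a_i = (0, 0)
  -> stationarity OK
Primal feasibility (all g_i <= 0): OK
Dual feasibility (all lambda_i >= 0): OK
Complementary slackness (lambda_i * g_i(x) = 0 for all i): FAILS

Verdict: the first failing condition is complementary_slackness -> comp.

comp


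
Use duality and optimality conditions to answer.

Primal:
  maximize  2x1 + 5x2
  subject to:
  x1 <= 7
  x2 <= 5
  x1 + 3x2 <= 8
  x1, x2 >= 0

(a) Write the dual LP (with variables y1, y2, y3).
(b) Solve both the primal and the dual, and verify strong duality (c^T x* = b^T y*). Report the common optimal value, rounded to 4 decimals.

The standard primal-dual pair for 'max c^T x s.t. A x <= b, x >= 0' is:
  Dual:  min b^T y  s.t.  A^T y >= c,  y >= 0.

So the dual LP is:
  minimize  7y1 + 5y2 + 8y3
  subject to:
    y1 + y3 >= 2
    y2 + 3y3 >= 5
    y1, y2, y3 >= 0

Solving the primal: x* = (7, 0.3333).
  primal value c^T x* = 15.6667.
Solving the dual: y* = (0.3333, 0, 1.6667).
  dual value b^T y* = 15.6667.
Strong duality: c^T x* = b^T y*. Confirmed.

15.6667


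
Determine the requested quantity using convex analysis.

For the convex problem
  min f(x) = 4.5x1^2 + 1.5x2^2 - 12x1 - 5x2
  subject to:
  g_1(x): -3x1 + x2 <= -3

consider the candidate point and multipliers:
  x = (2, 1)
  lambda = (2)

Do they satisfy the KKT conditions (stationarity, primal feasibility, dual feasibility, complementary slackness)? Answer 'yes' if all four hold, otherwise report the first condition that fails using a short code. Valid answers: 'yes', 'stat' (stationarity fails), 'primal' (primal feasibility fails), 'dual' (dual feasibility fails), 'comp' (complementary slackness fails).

Gradient of f: grad f(x) = Q x + c = (6, -2)
Constraint values g_i(x) = a_i^T x - b_i:
  g_1((2, 1)) = -2
Stationarity residual: grad f(x) + sum_i lambda_i a_i = (0, 0)
  -> stationarity OK
Primal feasibility (all g_i <= 0): OK
Dual feasibility (all lambda_i >= 0): OK
Complementary slackness (lambda_i * g_i(x) = 0 for all i): FAILS

Verdict: the first failing condition is complementary_slackness -> comp.

comp


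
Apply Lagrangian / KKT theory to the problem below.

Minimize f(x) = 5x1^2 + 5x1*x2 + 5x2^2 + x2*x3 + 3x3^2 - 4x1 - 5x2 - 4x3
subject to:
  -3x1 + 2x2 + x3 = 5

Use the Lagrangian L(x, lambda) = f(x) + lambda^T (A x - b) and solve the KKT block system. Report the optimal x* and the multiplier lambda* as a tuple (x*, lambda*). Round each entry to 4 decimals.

Form the Lagrangian:
  L(x, lambda) = (1/2) x^T Q x + c^T x + lambda^T (A x - b)
Stationarity (grad_x L = 0): Q x + c + A^T lambda = 0.
Primal feasibility: A x = b.

This gives the KKT block system:
  [ Q   A^T ] [ x     ]   [-c ]
  [ A    0  ] [ lambda ] = [ b ]

Solving the linear system:
  x*      = (-0.6725, 1.1056, 0.7711)
  lambda* = (-1.7324)
  f(x*)   = 1.3697

x* = (-0.6725, 1.1056, 0.7711), lambda* = (-1.7324)


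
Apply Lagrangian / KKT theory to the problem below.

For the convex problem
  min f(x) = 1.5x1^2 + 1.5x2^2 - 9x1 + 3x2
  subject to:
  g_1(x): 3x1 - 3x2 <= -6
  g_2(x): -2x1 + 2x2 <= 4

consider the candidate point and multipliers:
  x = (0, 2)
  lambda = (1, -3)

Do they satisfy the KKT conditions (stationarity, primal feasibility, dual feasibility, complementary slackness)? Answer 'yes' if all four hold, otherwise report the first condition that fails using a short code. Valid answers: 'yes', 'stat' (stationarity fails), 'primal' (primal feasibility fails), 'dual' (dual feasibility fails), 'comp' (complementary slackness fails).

Gradient of f: grad f(x) = Q x + c = (-9, 9)
Constraint values g_i(x) = a_i^T x - b_i:
  g_1((0, 2)) = 0
  g_2((0, 2)) = 0
Stationarity residual: grad f(x) + sum_i lambda_i a_i = (0, 0)
  -> stationarity OK
Primal feasibility (all g_i <= 0): OK
Dual feasibility (all lambda_i >= 0): FAILS
Complementary slackness (lambda_i * g_i(x) = 0 for all i): OK

Verdict: the first failing condition is dual_feasibility -> dual.

dual


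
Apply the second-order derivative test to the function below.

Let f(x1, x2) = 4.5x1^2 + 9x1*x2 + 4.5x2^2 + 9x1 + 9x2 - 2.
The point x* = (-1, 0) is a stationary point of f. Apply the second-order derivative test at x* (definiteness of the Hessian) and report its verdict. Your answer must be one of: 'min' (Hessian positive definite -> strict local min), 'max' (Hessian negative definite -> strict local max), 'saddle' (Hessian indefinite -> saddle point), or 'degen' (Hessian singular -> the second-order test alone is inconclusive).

Compute the Hessian H = grad^2 f:
  H = [[9, 9], [9, 9]]
Verify stationarity: grad f(x*) = H x* + g = (0, 0).
Eigenvalues of H: 0, 18.
H has a zero eigenvalue (singular; positive semidefinite but not definite), so H is neither positive definite, negative definite, nor indefinite. The second-order test alone is inconclusive -> degen.
(Indeed, f is constant along the null direction of H through x*, so x* is not a strict local extremum.)

degen


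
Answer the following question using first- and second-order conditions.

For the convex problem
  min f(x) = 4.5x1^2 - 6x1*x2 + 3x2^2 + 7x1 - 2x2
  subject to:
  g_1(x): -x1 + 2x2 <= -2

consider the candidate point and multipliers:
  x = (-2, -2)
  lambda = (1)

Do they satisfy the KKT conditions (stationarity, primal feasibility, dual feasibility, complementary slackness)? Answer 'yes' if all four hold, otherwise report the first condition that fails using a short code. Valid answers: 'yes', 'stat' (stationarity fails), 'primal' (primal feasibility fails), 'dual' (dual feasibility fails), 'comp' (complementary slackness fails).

Gradient of f: grad f(x) = Q x + c = (1, -2)
Constraint values g_i(x) = a_i^T x - b_i:
  g_1((-2, -2)) = 0
Stationarity residual: grad f(x) + sum_i lambda_i a_i = (0, 0)
  -> stationarity OK
Primal feasibility (all g_i <= 0): OK
Dual feasibility (all lambda_i >= 0): OK
Complementary slackness (lambda_i * g_i(x) = 0 for all i): OK

Verdict: yes, KKT holds.

yes


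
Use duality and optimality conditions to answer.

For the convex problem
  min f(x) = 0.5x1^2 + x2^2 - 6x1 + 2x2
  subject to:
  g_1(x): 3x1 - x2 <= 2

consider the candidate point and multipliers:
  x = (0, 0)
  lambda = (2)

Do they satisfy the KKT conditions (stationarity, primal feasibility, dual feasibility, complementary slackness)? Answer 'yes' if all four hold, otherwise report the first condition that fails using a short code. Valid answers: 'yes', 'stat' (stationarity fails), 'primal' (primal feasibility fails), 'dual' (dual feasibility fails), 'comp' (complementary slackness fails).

Gradient of f: grad f(x) = Q x + c = (-6, 2)
Constraint values g_i(x) = a_i^T x - b_i:
  g_1((0, 0)) = -2
Stationarity residual: grad f(x) + sum_i lambda_i a_i = (0, 0)
  -> stationarity OK
Primal feasibility (all g_i <= 0): OK
Dual feasibility (all lambda_i >= 0): OK
Complementary slackness (lambda_i * g_i(x) = 0 for all i): FAILS

Verdict: the first failing condition is complementary_slackness -> comp.

comp


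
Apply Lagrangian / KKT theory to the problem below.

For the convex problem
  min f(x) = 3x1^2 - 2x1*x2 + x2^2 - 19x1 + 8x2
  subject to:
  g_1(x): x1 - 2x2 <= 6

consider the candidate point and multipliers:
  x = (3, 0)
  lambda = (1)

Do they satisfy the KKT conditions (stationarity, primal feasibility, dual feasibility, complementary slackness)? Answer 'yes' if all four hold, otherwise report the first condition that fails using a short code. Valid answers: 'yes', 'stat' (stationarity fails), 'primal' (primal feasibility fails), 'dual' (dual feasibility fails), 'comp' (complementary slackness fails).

Gradient of f: grad f(x) = Q x + c = (-1, 2)
Constraint values g_i(x) = a_i^T x - b_i:
  g_1((3, 0)) = -3
Stationarity residual: grad f(x) + sum_i lambda_i a_i = (0, 0)
  -> stationarity OK
Primal feasibility (all g_i <= 0): OK
Dual feasibility (all lambda_i >= 0): OK
Complementary slackness (lambda_i * g_i(x) = 0 for all i): FAILS

Verdict: the first failing condition is complementary_slackness -> comp.

comp


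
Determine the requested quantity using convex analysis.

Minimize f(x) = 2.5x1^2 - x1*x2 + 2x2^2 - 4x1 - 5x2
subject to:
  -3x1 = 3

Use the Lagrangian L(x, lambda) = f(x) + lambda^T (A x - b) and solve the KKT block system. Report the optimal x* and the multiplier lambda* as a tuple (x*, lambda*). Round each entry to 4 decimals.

Form the Lagrangian:
  L(x, lambda) = (1/2) x^T Q x + c^T x + lambda^T (A x - b)
Stationarity (grad_x L = 0): Q x + c + A^T lambda = 0.
Primal feasibility: A x = b.

This gives the KKT block system:
  [ Q   A^T ] [ x     ]   [-c ]
  [ A    0  ] [ lambda ] = [ b ]

Solving the linear system:
  x*      = (-1, 1)
  lambda* = (-3.3333)
  f(x*)   = 4.5

x* = (-1, 1), lambda* = (-3.3333)


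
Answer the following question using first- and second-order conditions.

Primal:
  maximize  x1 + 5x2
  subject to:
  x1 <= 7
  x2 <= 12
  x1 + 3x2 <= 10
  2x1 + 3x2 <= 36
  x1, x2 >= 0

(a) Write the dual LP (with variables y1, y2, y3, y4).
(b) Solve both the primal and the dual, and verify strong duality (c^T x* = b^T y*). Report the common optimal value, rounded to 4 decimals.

The standard primal-dual pair for 'max c^T x s.t. A x <= b, x >= 0' is:
  Dual:  min b^T y  s.t.  A^T y >= c,  y >= 0.

So the dual LP is:
  minimize  7y1 + 12y2 + 10y3 + 36y4
  subject to:
    y1 + y3 + 2y4 >= 1
    y2 + 3y3 + 3y4 >= 5
    y1, y2, y3, y4 >= 0

Solving the primal: x* = (0, 3.3333).
  primal value c^T x* = 16.6667.
Solving the dual: y* = (0, 0, 1.6667, 0).
  dual value b^T y* = 16.6667.
Strong duality: c^T x* = b^T y*. Confirmed.

16.6667
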